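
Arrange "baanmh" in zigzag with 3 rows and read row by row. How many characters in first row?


Zigzag "baanmh" into 3 rows:
Placing characters:
  'b' => row 0
  'a' => row 1
  'a' => row 2
  'n' => row 1
  'm' => row 0
  'h' => row 1
Rows:
  Row 0: "bm"
  Row 1: "anh"
  Row 2: "a"
First row length: 2

2


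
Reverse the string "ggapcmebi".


Input: ggapcmebi
Reading characters right to left:
  Position 8: 'i'
  Position 7: 'b'
  Position 6: 'e'
  Position 5: 'm'
  Position 4: 'c'
  Position 3: 'p'
  Position 2: 'a'
  Position 1: 'g'
  Position 0: 'g'
Reversed: ibemcpagg

ibemcpagg


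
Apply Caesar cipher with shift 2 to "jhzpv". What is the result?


Caesar cipher: shift "jhzpv" by 2
  'j' (pos 9) + 2 = pos 11 = 'l'
  'h' (pos 7) + 2 = pos 9 = 'j'
  'z' (pos 25) + 2 = pos 1 = 'b'
  'p' (pos 15) + 2 = pos 17 = 'r'
  'v' (pos 21) + 2 = pos 23 = 'x'
Result: ljbrx

ljbrx


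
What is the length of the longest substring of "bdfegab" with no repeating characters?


Input: "bdfegab"
Sliding window (track last position of each char):
  Position 0 ('b'): window [0,0] length 1 -- new best
  Position 1 ('d'): window [0,1] length 2 -- new best
  Position 2 ('f'): window [0,2] length 3 -- new best
  Position 3 ('e'): window [0,3] length 4 -- new best
  Position 4 ('g'): window [0,4] length 5 -- new best
  Position 5 ('a'): window [0,5] length 6 -- new best
  Position 6 ('b'): repeat (last at 0), move window start to 1
  Position 6 ('b'): window [1,6] length 6
Longest substring with no repeats: "bdfega" with length 6

6


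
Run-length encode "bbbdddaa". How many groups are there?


Input: bbbdddaa
Scanning for consecutive runs:
  Group 1: 'b' x 3 (positions 0-2)
  Group 2: 'd' x 3 (positions 3-5)
  Group 3: 'a' x 2 (positions 6-7)
Total groups: 3

3


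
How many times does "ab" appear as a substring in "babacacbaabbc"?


Searching for "ab" in "babacacbaabbc"
Scanning each position:
  Position 0: "ba" => no
  Position 1: "ab" => MATCH
  Position 2: "ba" => no
  Position 3: "ac" => no
  Position 4: "ca" => no
  Position 5: "ac" => no
  Position 6: "cb" => no
  Position 7: "ba" => no
  Position 8: "aa" => no
  Position 9: "ab" => MATCH
  Position 10: "bb" => no
  Position 11: "bc" => no
Total occurrences: 2

2


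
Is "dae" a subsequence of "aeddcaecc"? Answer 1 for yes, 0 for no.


Check if "dae" is a subsequence of "aeddcaecc"
Greedy scan:
  Position 0 ('a'): no match needed
  Position 1 ('e'): no match needed
  Position 2 ('d'): matches sub[0] = 'd'
  Position 3 ('d'): no match needed
  Position 4 ('c'): no match needed
  Position 5 ('a'): matches sub[1] = 'a'
  Position 6 ('e'): matches sub[2] = 'e'
  Position 7 ('c'): no match needed
  Position 8 ('c'): no match needed
All 3 characters matched => is a subsequence

1


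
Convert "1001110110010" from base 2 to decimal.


Input: "1001110110010" in base 2
Positional expansion:
  Digit '1' (value 1) x 2^12 = 4096
  Digit '0' (value 0) x 2^11 = 0
  Digit '0' (value 0) x 2^10 = 0
  Digit '1' (value 1) x 2^9 = 512
  Digit '1' (value 1) x 2^8 = 256
  Digit '1' (value 1) x 2^7 = 128
  Digit '0' (value 0) x 2^6 = 0
  Digit '1' (value 1) x 2^5 = 32
  Digit '1' (value 1) x 2^4 = 16
  Digit '0' (value 0) x 2^3 = 0
  Digit '0' (value 0) x 2^2 = 0
  Digit '1' (value 1) x 2^1 = 2
  Digit '0' (value 0) x 2^0 = 0
Sum = 5042

5042


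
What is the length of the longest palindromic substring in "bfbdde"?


Input: "bfbdde"
Checking substrings for palindromes:
  [0:3] "bfb" (len 3) => palindrome
  [3:5] "dd" (len 2) => palindrome
Longest palindromic substring: "bfb" with length 3

3


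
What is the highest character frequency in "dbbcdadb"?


Input: dbbcdadb
Character counts:
  'a': 1
  'b': 3
  'c': 1
  'd': 3
Maximum frequency: 3

3


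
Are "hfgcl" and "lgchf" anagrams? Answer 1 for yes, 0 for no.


Strings: "hfgcl", "lgchf"
Sorted first:  cfghl
Sorted second: cfghl
Sorted forms match => anagrams

1


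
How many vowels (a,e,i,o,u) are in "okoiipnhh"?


Input: okoiipnhh
Checking each character:
  'o' at position 0: vowel (running total: 1)
  'k' at position 1: consonant
  'o' at position 2: vowel (running total: 2)
  'i' at position 3: vowel (running total: 3)
  'i' at position 4: vowel (running total: 4)
  'p' at position 5: consonant
  'n' at position 6: consonant
  'h' at position 7: consonant
  'h' at position 8: consonant
Total vowels: 4

4


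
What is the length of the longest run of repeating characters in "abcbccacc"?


Input: "abcbccacc"
Scanning for longest run:
  Position 1 ('b'): new char, reset run to 1
  Position 2 ('c'): new char, reset run to 1
  Position 3 ('b'): new char, reset run to 1
  Position 4 ('c'): new char, reset run to 1
  Position 5 ('c'): continues run of 'c', length=2
  Position 6 ('a'): new char, reset run to 1
  Position 7 ('c'): new char, reset run to 1
  Position 8 ('c'): continues run of 'c', length=2
Longest run: 'c' with length 2

2


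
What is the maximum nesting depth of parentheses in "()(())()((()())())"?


Input: "()(())()((()())())"
Tracking depth:
  Position 0 '(': depth becomes 1
  Position 1 ')': depth becomes 0
  Position 2 '(': depth becomes 1
  Position 3 '(': depth becomes 2
  Position 4 ')': depth becomes 1
  Position 5 ')': depth becomes 0
  Position 6 '(': depth becomes 1
  Position 7 ')': depth becomes 0
  Position 8 '(': depth becomes 1
  Position 9 '(': depth becomes 2
  Position 10 '(': depth becomes 3
  Position 11 ')': depth becomes 2
  Position 12 '(': depth becomes 3
  Position 13 ')': depth becomes 2
  Position 14 ')': depth becomes 1
  Position 15 '(': depth becomes 2
  Position 16 ')': depth becomes 1
  Position 17 ')': depth becomes 0
Maximum depth reached: 3

3


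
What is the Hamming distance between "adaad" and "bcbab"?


Comparing "adaad" and "bcbab" position by position:
  Position 0: 'a' vs 'b' => differ
  Position 1: 'd' vs 'c' => differ
  Position 2: 'a' vs 'b' => differ
  Position 3: 'a' vs 'a' => same
  Position 4: 'd' vs 'b' => differ
Total differences (Hamming distance): 4

4


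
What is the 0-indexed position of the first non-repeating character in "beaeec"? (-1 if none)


Input: beaeec
Character frequencies:
  'a': 1
  'b': 1
  'c': 1
  'e': 3
Scanning left to right for freq == 1:
  Position 0 ('b'): unique! => answer = 0

0


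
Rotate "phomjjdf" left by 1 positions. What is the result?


Input: "phomjjdf", rotate left by 1
First 1 characters: "p"
Remaining characters: "homjjdf"
Concatenate remaining + first: "homjjdf" + "p" = "homjjdfp"

homjjdfp


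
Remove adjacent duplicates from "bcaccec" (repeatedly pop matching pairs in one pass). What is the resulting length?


Input: bcaccec
Stack-based adjacent duplicate removal:
  Read 'b': push. Stack: b
  Read 'c': push. Stack: bc
  Read 'a': push. Stack: bca
  Read 'c': push. Stack: bcac
  Read 'c': matches stack top 'c' => pop. Stack: bca
  Read 'e': push. Stack: bcae
  Read 'c': push. Stack: bcaec
Final stack: "bcaec" (length 5)

5


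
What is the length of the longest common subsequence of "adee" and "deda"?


LCS of "adee" and "deda"
DP table:
           d    e    d    a
      0    0    0    0    0
  a   0    0    0    0    1
  d   0    1    1    1    1
  e   0    1    2    2    2
  e   0    1    2    2    2
LCS length = dp[4][4] = 2

2


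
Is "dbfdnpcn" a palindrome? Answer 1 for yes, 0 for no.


Input: dbfdnpcn
Reversed: ncpndfbd
  Compare pos 0 ('d') with pos 7 ('n'): MISMATCH
  Compare pos 1 ('b') with pos 6 ('c'): MISMATCH
  Compare pos 2 ('f') with pos 5 ('p'): MISMATCH
  Compare pos 3 ('d') with pos 4 ('n'): MISMATCH
Result: not a palindrome

0


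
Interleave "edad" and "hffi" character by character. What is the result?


Interleaving "edad" and "hffi":
  Position 0: 'e' from first, 'h' from second => "eh"
  Position 1: 'd' from first, 'f' from second => "df"
  Position 2: 'a' from first, 'f' from second => "af"
  Position 3: 'd' from first, 'i' from second => "di"
Result: ehdfafdi

ehdfafdi


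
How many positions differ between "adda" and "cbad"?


Comparing "adda" and "cbad" position by position:
  Position 0: 'a' vs 'c' => DIFFER
  Position 1: 'd' vs 'b' => DIFFER
  Position 2: 'd' vs 'a' => DIFFER
  Position 3: 'a' vs 'd' => DIFFER
Positions that differ: 4

4


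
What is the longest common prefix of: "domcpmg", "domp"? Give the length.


Words: domcpmg, domp
  Position 0: all 'd' => match
  Position 1: all 'o' => match
  Position 2: all 'm' => match
  Position 3: ('c', 'p') => mismatch, stop
LCP = "dom" (length 3)

3


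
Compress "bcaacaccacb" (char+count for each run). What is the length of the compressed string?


Input: bcaacaccacb
Runs:
  'b' x 1 => "b1"
  'c' x 1 => "c1"
  'a' x 2 => "a2"
  'c' x 1 => "c1"
  'a' x 1 => "a1"
  'c' x 2 => "c2"
  'a' x 1 => "a1"
  'c' x 1 => "c1"
  'b' x 1 => "b1"
Compressed: "b1c1a2c1a1c2a1c1b1"
Compressed length: 18

18


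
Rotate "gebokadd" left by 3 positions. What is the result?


Input: "gebokadd", rotate left by 3
First 3 characters: "geb"
Remaining characters: "okadd"
Concatenate remaining + first: "okadd" + "geb" = "okaddgeb"

okaddgeb


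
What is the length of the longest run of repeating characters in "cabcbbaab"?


Input: "cabcbbaab"
Scanning for longest run:
  Position 1 ('a'): new char, reset run to 1
  Position 2 ('b'): new char, reset run to 1
  Position 3 ('c'): new char, reset run to 1
  Position 4 ('b'): new char, reset run to 1
  Position 5 ('b'): continues run of 'b', length=2
  Position 6 ('a'): new char, reset run to 1
  Position 7 ('a'): continues run of 'a', length=2
  Position 8 ('b'): new char, reset run to 1
Longest run: 'b' with length 2

2


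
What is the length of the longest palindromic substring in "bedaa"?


Input: "bedaa"
Checking substrings for palindromes:
  [3:5] "aa" (len 2) => palindrome
Longest palindromic substring: "aa" with length 2

2


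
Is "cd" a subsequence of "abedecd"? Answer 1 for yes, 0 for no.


Check if "cd" is a subsequence of "abedecd"
Greedy scan:
  Position 0 ('a'): no match needed
  Position 1 ('b'): no match needed
  Position 2 ('e'): no match needed
  Position 3 ('d'): no match needed
  Position 4 ('e'): no match needed
  Position 5 ('c'): matches sub[0] = 'c'
  Position 6 ('d'): matches sub[1] = 'd'
All 2 characters matched => is a subsequence

1


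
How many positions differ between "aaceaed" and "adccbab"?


Comparing "aaceaed" and "adccbab" position by position:
  Position 0: 'a' vs 'a' => same
  Position 1: 'a' vs 'd' => DIFFER
  Position 2: 'c' vs 'c' => same
  Position 3: 'e' vs 'c' => DIFFER
  Position 4: 'a' vs 'b' => DIFFER
  Position 5: 'e' vs 'a' => DIFFER
  Position 6: 'd' vs 'b' => DIFFER
Positions that differ: 5

5


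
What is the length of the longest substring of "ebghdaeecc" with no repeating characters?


Input: "ebghdaeecc"
Sliding window (track last position of each char):
  Position 0 ('e'): window [0,0] length 1 -- new best
  Position 1 ('b'): window [0,1] length 2 -- new best
  Position 2 ('g'): window [0,2] length 3 -- new best
  Position 3 ('h'): window [0,3] length 4 -- new best
  Position 4 ('d'): window [0,4] length 5 -- new best
  Position 5 ('a'): window [0,5] length 6 -- new best
  Position 6 ('e'): repeat (last at 0), move window start to 1
  Position 6 ('e'): window [1,6] length 6
  Position 7 ('e'): repeat (last at 6), move window start to 7
  Position 7 ('e'): window [7,7] length 1
  Position 8 ('c'): window [7,8] length 2
  Position 9 ('c'): repeat (last at 8), move window start to 9
  Position 9 ('c'): window [9,9] length 1
Longest substring with no repeats: "ebghda" with length 6

6


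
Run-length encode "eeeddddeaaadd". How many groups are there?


Input: eeeddddeaaadd
Scanning for consecutive runs:
  Group 1: 'e' x 3 (positions 0-2)
  Group 2: 'd' x 4 (positions 3-6)
  Group 3: 'e' x 1 (positions 7-7)
  Group 4: 'a' x 3 (positions 8-10)
  Group 5: 'd' x 2 (positions 11-12)
Total groups: 5

5


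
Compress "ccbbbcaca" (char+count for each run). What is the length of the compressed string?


Input: ccbbbcaca
Runs:
  'c' x 2 => "c2"
  'b' x 3 => "b3"
  'c' x 1 => "c1"
  'a' x 1 => "a1"
  'c' x 1 => "c1"
  'a' x 1 => "a1"
Compressed: "c2b3c1a1c1a1"
Compressed length: 12

12


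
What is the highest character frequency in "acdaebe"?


Input: acdaebe
Character counts:
  'a': 2
  'b': 1
  'c': 1
  'd': 1
  'e': 2
Maximum frequency: 2

2


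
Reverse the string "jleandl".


Input: jleandl
Reading characters right to left:
  Position 6: 'l'
  Position 5: 'd'
  Position 4: 'n'
  Position 3: 'a'
  Position 2: 'e'
  Position 1: 'l'
  Position 0: 'j'
Reversed: ldnaelj

ldnaelj


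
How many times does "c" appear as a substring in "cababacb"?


Searching for "c" in "cababacb"
Scanning each position:
  Position 0: "c" => MATCH
  Position 1: "a" => no
  Position 2: "b" => no
  Position 3: "a" => no
  Position 4: "b" => no
  Position 5: "a" => no
  Position 6: "c" => MATCH
  Position 7: "b" => no
Total occurrences: 2

2


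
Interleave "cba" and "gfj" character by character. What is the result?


Interleaving "cba" and "gfj":
  Position 0: 'c' from first, 'g' from second => "cg"
  Position 1: 'b' from first, 'f' from second => "bf"
  Position 2: 'a' from first, 'j' from second => "aj"
Result: cgbfaj

cgbfaj


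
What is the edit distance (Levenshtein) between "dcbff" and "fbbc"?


Computing edit distance: "dcbff" -> "fbbc"
DP table:
           f    b    b    c
      0    1    2    3    4
  d   1    1    2    3    4
  c   2    2    2    3    3
  b   3    3    2    2    3
  f   4    3    3    3    3
  f   5    4    4    4    4
Edit distance = dp[5][4] = 4

4


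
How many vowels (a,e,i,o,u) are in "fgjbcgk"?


Input: fgjbcgk
Checking each character:
  'f' at position 0: consonant
  'g' at position 1: consonant
  'j' at position 2: consonant
  'b' at position 3: consonant
  'c' at position 4: consonant
  'g' at position 5: consonant
  'k' at position 6: consonant
Total vowels: 0

0


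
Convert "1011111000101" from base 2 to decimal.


Input: "1011111000101" in base 2
Positional expansion:
  Digit '1' (value 1) x 2^12 = 4096
  Digit '0' (value 0) x 2^11 = 0
  Digit '1' (value 1) x 2^10 = 1024
  Digit '1' (value 1) x 2^9 = 512
  Digit '1' (value 1) x 2^8 = 256
  Digit '1' (value 1) x 2^7 = 128
  Digit '1' (value 1) x 2^6 = 64
  Digit '0' (value 0) x 2^5 = 0
  Digit '0' (value 0) x 2^4 = 0
  Digit '0' (value 0) x 2^3 = 0
  Digit '1' (value 1) x 2^2 = 4
  Digit '0' (value 0) x 2^1 = 0
  Digit '1' (value 1) x 2^0 = 1
Sum = 6085

6085


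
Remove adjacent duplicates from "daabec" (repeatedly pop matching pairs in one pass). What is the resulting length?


Input: daabec
Stack-based adjacent duplicate removal:
  Read 'd': push. Stack: d
  Read 'a': push. Stack: da
  Read 'a': matches stack top 'a' => pop. Stack: d
  Read 'b': push. Stack: db
  Read 'e': push. Stack: dbe
  Read 'c': push. Stack: dbec
Final stack: "dbec" (length 4)

4


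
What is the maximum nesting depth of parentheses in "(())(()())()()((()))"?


Input: "(())(()())()()((()))"
Tracking depth:
  Position 0 '(': depth becomes 1
  Position 1 '(': depth becomes 2
  Position 2 ')': depth becomes 1
  Position 3 ')': depth becomes 0
  Position 4 '(': depth becomes 1
  Position 5 '(': depth becomes 2
  Position 6 ')': depth becomes 1
  Position 7 '(': depth becomes 2
  Position 8 ')': depth becomes 1
  Position 9 ')': depth becomes 0
  Position 10 '(': depth becomes 1
  Position 11 ')': depth becomes 0
  Position 12 '(': depth becomes 1
  Position 13 ')': depth becomes 0
  Position 14 '(': depth becomes 1
  Position 15 '(': depth becomes 2
  Position 16 '(': depth becomes 3
  Position 17 ')': depth becomes 2
  Position 18 ')': depth becomes 1
  Position 19 ')': depth becomes 0
Maximum depth reached: 3

3


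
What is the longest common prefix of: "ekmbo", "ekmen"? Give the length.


Words: ekmbo, ekmen
  Position 0: all 'e' => match
  Position 1: all 'k' => match
  Position 2: all 'm' => match
  Position 3: ('b', 'e') => mismatch, stop
LCP = "ekm" (length 3)

3


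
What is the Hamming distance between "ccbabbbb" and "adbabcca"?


Comparing "ccbabbbb" and "adbabcca" position by position:
  Position 0: 'c' vs 'a' => differ
  Position 1: 'c' vs 'd' => differ
  Position 2: 'b' vs 'b' => same
  Position 3: 'a' vs 'a' => same
  Position 4: 'b' vs 'b' => same
  Position 5: 'b' vs 'c' => differ
  Position 6: 'b' vs 'c' => differ
  Position 7: 'b' vs 'a' => differ
Total differences (Hamming distance): 5

5


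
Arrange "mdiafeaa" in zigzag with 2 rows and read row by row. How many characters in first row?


Zigzag "mdiafeaa" into 2 rows:
Placing characters:
  'm' => row 0
  'd' => row 1
  'i' => row 0
  'a' => row 1
  'f' => row 0
  'e' => row 1
  'a' => row 0
  'a' => row 1
Rows:
  Row 0: "mifa"
  Row 1: "daea"
First row length: 4

4


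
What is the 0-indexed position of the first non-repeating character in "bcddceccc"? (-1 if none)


Input: bcddceccc
Character frequencies:
  'b': 1
  'c': 5
  'd': 2
  'e': 1
Scanning left to right for freq == 1:
  Position 0 ('b'): unique! => answer = 0

0


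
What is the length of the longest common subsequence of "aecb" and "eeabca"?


LCS of "aecb" and "eeabca"
DP table:
           e    e    a    b    c    a
      0    0    0    0    0    0    0
  a   0    0    0    1    1    1    1
  e   0    1    1    1    1    1    1
  c   0    1    1    1    1    2    2
  b   0    1    1    1    2    2    2
LCS length = dp[4][6] = 2

2


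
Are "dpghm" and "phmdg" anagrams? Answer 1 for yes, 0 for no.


Strings: "dpghm", "phmdg"
Sorted first:  dghmp
Sorted second: dghmp
Sorted forms match => anagrams

1


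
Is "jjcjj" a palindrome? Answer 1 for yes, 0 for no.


Input: jjcjj
Reversed: jjcjj
  Compare pos 0 ('j') with pos 4 ('j'): match
  Compare pos 1 ('j') with pos 3 ('j'): match
Result: palindrome

1


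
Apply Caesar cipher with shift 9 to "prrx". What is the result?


Caesar cipher: shift "prrx" by 9
  'p' (pos 15) + 9 = pos 24 = 'y'
  'r' (pos 17) + 9 = pos 0 = 'a'
  'r' (pos 17) + 9 = pos 0 = 'a'
  'x' (pos 23) + 9 = pos 6 = 'g'
Result: yaag

yaag


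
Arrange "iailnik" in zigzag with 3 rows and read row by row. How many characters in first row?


Zigzag "iailnik" into 3 rows:
Placing characters:
  'i' => row 0
  'a' => row 1
  'i' => row 2
  'l' => row 1
  'n' => row 0
  'i' => row 1
  'k' => row 2
Rows:
  Row 0: "in"
  Row 1: "ali"
  Row 2: "ik"
First row length: 2

2


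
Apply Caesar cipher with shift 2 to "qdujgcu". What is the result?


Caesar cipher: shift "qdujgcu" by 2
  'q' (pos 16) + 2 = pos 18 = 's'
  'd' (pos 3) + 2 = pos 5 = 'f'
  'u' (pos 20) + 2 = pos 22 = 'w'
  'j' (pos 9) + 2 = pos 11 = 'l'
  'g' (pos 6) + 2 = pos 8 = 'i'
  'c' (pos 2) + 2 = pos 4 = 'e'
  'u' (pos 20) + 2 = pos 22 = 'w'
Result: sfwliew

sfwliew


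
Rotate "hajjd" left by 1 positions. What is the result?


Input: "hajjd", rotate left by 1
First 1 characters: "h"
Remaining characters: "ajjd"
Concatenate remaining + first: "ajjd" + "h" = "ajjdh"

ajjdh


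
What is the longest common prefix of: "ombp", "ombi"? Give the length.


Words: ombp, ombi
  Position 0: all 'o' => match
  Position 1: all 'm' => match
  Position 2: all 'b' => match
  Position 3: ('p', 'i') => mismatch, stop
LCP = "omb" (length 3)

3


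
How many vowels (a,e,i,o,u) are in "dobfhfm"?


Input: dobfhfm
Checking each character:
  'd' at position 0: consonant
  'o' at position 1: vowel (running total: 1)
  'b' at position 2: consonant
  'f' at position 3: consonant
  'h' at position 4: consonant
  'f' at position 5: consonant
  'm' at position 6: consonant
Total vowels: 1

1


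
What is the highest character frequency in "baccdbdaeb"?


Input: baccdbdaeb
Character counts:
  'a': 2
  'b': 3
  'c': 2
  'd': 2
  'e': 1
Maximum frequency: 3

3


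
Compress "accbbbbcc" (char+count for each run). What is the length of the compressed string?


Input: accbbbbcc
Runs:
  'a' x 1 => "a1"
  'c' x 2 => "c2"
  'b' x 4 => "b4"
  'c' x 2 => "c2"
Compressed: "a1c2b4c2"
Compressed length: 8

8


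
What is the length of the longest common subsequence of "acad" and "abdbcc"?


LCS of "acad" and "abdbcc"
DP table:
           a    b    d    b    c    c
      0    0    0    0    0    0    0
  a   0    1    1    1    1    1    1
  c   0    1    1    1    1    2    2
  a   0    1    1    1    1    2    2
  d   0    1    1    2    2    2    2
LCS length = dp[4][6] = 2

2


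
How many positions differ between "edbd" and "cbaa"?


Comparing "edbd" and "cbaa" position by position:
  Position 0: 'e' vs 'c' => DIFFER
  Position 1: 'd' vs 'b' => DIFFER
  Position 2: 'b' vs 'a' => DIFFER
  Position 3: 'd' vs 'a' => DIFFER
Positions that differ: 4

4


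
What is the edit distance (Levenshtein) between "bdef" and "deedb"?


Computing edit distance: "bdef" -> "deedb"
DP table:
           d    e    e    d    b
      0    1    2    3    4    5
  b   1    1    2    3    4    4
  d   2    1    2    3    3    4
  e   3    2    1    2    3    4
  f   4    3    2    2    3    4
Edit distance = dp[4][5] = 4

4


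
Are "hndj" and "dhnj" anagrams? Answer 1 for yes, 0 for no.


Strings: "hndj", "dhnj"
Sorted first:  dhjn
Sorted second: dhjn
Sorted forms match => anagrams

1


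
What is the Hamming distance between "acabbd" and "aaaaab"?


Comparing "acabbd" and "aaaaab" position by position:
  Position 0: 'a' vs 'a' => same
  Position 1: 'c' vs 'a' => differ
  Position 2: 'a' vs 'a' => same
  Position 3: 'b' vs 'a' => differ
  Position 4: 'b' vs 'a' => differ
  Position 5: 'd' vs 'b' => differ
Total differences (Hamming distance): 4

4


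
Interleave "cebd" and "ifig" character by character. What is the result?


Interleaving "cebd" and "ifig":
  Position 0: 'c' from first, 'i' from second => "ci"
  Position 1: 'e' from first, 'f' from second => "ef"
  Position 2: 'b' from first, 'i' from second => "bi"
  Position 3: 'd' from first, 'g' from second => "dg"
Result: ciefbidg

ciefbidg


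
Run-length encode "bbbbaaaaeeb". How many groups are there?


Input: bbbbaaaaeeb
Scanning for consecutive runs:
  Group 1: 'b' x 4 (positions 0-3)
  Group 2: 'a' x 4 (positions 4-7)
  Group 3: 'e' x 2 (positions 8-9)
  Group 4: 'b' x 1 (positions 10-10)
Total groups: 4

4


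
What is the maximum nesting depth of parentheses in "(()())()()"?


Input: "(()())()()"
Tracking depth:
  Position 0 '(': depth becomes 1
  Position 1 '(': depth becomes 2
  Position 2 ')': depth becomes 1
  Position 3 '(': depth becomes 2
  Position 4 ')': depth becomes 1
  Position 5 ')': depth becomes 0
  Position 6 '(': depth becomes 1
  Position 7 ')': depth becomes 0
  Position 8 '(': depth becomes 1
  Position 9 ')': depth becomes 0
Maximum depth reached: 2

2


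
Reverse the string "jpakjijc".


Input: jpakjijc
Reading characters right to left:
  Position 7: 'c'
  Position 6: 'j'
  Position 5: 'i'
  Position 4: 'j'
  Position 3: 'k'
  Position 2: 'a'
  Position 1: 'p'
  Position 0: 'j'
Reversed: cjijkapj

cjijkapj


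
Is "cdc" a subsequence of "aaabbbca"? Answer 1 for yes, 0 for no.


Check if "cdc" is a subsequence of "aaabbbca"
Greedy scan:
  Position 0 ('a'): no match needed
  Position 1 ('a'): no match needed
  Position 2 ('a'): no match needed
  Position 3 ('b'): no match needed
  Position 4 ('b'): no match needed
  Position 5 ('b'): no match needed
  Position 6 ('c'): matches sub[0] = 'c'
  Position 7 ('a'): no match needed
Only matched 1/3 characters => not a subsequence

0


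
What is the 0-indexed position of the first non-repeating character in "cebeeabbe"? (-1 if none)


Input: cebeeabbe
Character frequencies:
  'a': 1
  'b': 3
  'c': 1
  'e': 4
Scanning left to right for freq == 1:
  Position 0 ('c'): unique! => answer = 0

0


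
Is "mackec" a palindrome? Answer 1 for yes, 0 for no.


Input: mackec
Reversed: cekcam
  Compare pos 0 ('m') with pos 5 ('c'): MISMATCH
  Compare pos 1 ('a') with pos 4 ('e'): MISMATCH
  Compare pos 2 ('c') with pos 3 ('k'): MISMATCH
Result: not a palindrome

0


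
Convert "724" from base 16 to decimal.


Input: "724" in base 16
Positional expansion:
  Digit '7' (value 7) x 16^2 = 1792
  Digit '2' (value 2) x 16^1 = 32
  Digit '4' (value 4) x 16^0 = 4
Sum = 1828

1828


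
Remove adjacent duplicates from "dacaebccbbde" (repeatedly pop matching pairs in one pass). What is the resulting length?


Input: dacaebccbbde
Stack-based adjacent duplicate removal:
  Read 'd': push. Stack: d
  Read 'a': push. Stack: da
  Read 'c': push. Stack: dac
  Read 'a': push. Stack: daca
  Read 'e': push. Stack: dacae
  Read 'b': push. Stack: dacaeb
  Read 'c': push. Stack: dacaebc
  Read 'c': matches stack top 'c' => pop. Stack: dacaeb
  Read 'b': matches stack top 'b' => pop. Stack: dacae
  Read 'b': push. Stack: dacaeb
  Read 'd': push. Stack: dacaebd
  Read 'e': push. Stack: dacaebde
Final stack: "dacaebde" (length 8)

8


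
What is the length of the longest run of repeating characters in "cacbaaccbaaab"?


Input: "cacbaaccbaaab"
Scanning for longest run:
  Position 1 ('a'): new char, reset run to 1
  Position 2 ('c'): new char, reset run to 1
  Position 3 ('b'): new char, reset run to 1
  Position 4 ('a'): new char, reset run to 1
  Position 5 ('a'): continues run of 'a', length=2
  Position 6 ('c'): new char, reset run to 1
  Position 7 ('c'): continues run of 'c', length=2
  Position 8 ('b'): new char, reset run to 1
  Position 9 ('a'): new char, reset run to 1
  Position 10 ('a'): continues run of 'a', length=2
  Position 11 ('a'): continues run of 'a', length=3
  Position 12 ('b'): new char, reset run to 1
Longest run: 'a' with length 3

3


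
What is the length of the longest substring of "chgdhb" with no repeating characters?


Input: "chgdhb"
Sliding window (track last position of each char):
  Position 0 ('c'): window [0,0] length 1 -- new best
  Position 1 ('h'): window [0,1] length 2 -- new best
  Position 2 ('g'): window [0,2] length 3 -- new best
  Position 3 ('d'): window [0,3] length 4 -- new best
  Position 4 ('h'): repeat (last at 1), move window start to 2
  Position 4 ('h'): window [2,4] length 3
  Position 5 ('b'): window [2,5] length 4
Longest substring with no repeats: "chgd" with length 4

4


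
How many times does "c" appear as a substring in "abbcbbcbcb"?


Searching for "c" in "abbcbbcbcb"
Scanning each position:
  Position 0: "a" => no
  Position 1: "b" => no
  Position 2: "b" => no
  Position 3: "c" => MATCH
  Position 4: "b" => no
  Position 5: "b" => no
  Position 6: "c" => MATCH
  Position 7: "b" => no
  Position 8: "c" => MATCH
  Position 9: "b" => no
Total occurrences: 3

3


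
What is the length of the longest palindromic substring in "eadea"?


Input: "eadea"
Checking substrings for palindromes:
  No multi-char palindromic substrings found
Longest palindromic substring: "e" with length 1

1


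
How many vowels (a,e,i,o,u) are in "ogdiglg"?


Input: ogdiglg
Checking each character:
  'o' at position 0: vowel (running total: 1)
  'g' at position 1: consonant
  'd' at position 2: consonant
  'i' at position 3: vowel (running total: 2)
  'g' at position 4: consonant
  'l' at position 5: consonant
  'g' at position 6: consonant
Total vowels: 2

2


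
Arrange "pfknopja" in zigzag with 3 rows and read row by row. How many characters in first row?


Zigzag "pfknopja" into 3 rows:
Placing characters:
  'p' => row 0
  'f' => row 1
  'k' => row 2
  'n' => row 1
  'o' => row 0
  'p' => row 1
  'j' => row 2
  'a' => row 1
Rows:
  Row 0: "po"
  Row 1: "fnpa"
  Row 2: "kj"
First row length: 2

2


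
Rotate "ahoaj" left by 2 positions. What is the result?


Input: "ahoaj", rotate left by 2
First 2 characters: "ah"
Remaining characters: "oaj"
Concatenate remaining + first: "oaj" + "ah" = "oajah"

oajah


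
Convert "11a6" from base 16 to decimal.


Input: "11a6" in base 16
Positional expansion:
  Digit '1' (value 1) x 16^3 = 4096
  Digit '1' (value 1) x 16^2 = 256
  Digit 'a' (value 10) x 16^1 = 160
  Digit '6' (value 6) x 16^0 = 6
Sum = 4518

4518


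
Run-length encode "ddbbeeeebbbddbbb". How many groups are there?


Input: ddbbeeeebbbddbbb
Scanning for consecutive runs:
  Group 1: 'd' x 2 (positions 0-1)
  Group 2: 'b' x 2 (positions 2-3)
  Group 3: 'e' x 4 (positions 4-7)
  Group 4: 'b' x 3 (positions 8-10)
  Group 5: 'd' x 2 (positions 11-12)
  Group 6: 'b' x 3 (positions 13-15)
Total groups: 6

6


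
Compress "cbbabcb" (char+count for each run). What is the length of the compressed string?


Input: cbbabcb
Runs:
  'c' x 1 => "c1"
  'b' x 2 => "b2"
  'a' x 1 => "a1"
  'b' x 1 => "b1"
  'c' x 1 => "c1"
  'b' x 1 => "b1"
Compressed: "c1b2a1b1c1b1"
Compressed length: 12

12


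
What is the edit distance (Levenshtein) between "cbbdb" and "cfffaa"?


Computing edit distance: "cbbdb" -> "cfffaa"
DP table:
           c    f    f    f    a    a
      0    1    2    3    4    5    6
  c   1    0    1    2    3    4    5
  b   2    1    1    2    3    4    5
  b   3    2    2    2    3    4    5
  d   4    3    3    3    3    4    5
  b   5    4    4    4    4    4    5
Edit distance = dp[5][6] = 5

5


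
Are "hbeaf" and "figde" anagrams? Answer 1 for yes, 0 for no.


Strings: "hbeaf", "figde"
Sorted first:  abefh
Sorted second: defgi
Differ at position 0: 'a' vs 'd' => not anagrams

0


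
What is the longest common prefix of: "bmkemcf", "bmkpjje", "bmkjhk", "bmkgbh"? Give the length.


Words: bmkemcf, bmkpjje, bmkjhk, bmkgbh
  Position 0: all 'b' => match
  Position 1: all 'm' => match
  Position 2: all 'k' => match
  Position 3: ('e', 'p', 'j', 'g') => mismatch, stop
LCP = "bmk" (length 3)

3


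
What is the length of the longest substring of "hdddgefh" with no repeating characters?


Input: "hdddgefh"
Sliding window (track last position of each char):
  Position 0 ('h'): window [0,0] length 1 -- new best
  Position 1 ('d'): window [0,1] length 2 -- new best
  Position 2 ('d'): repeat (last at 1), move window start to 2
  Position 2 ('d'): window [2,2] length 1
  Position 3 ('d'): repeat (last at 2), move window start to 3
  Position 3 ('d'): window [3,3] length 1
  Position 4 ('g'): window [3,4] length 2
  Position 5 ('e'): window [3,5] length 3 -- new best
  Position 6 ('f'): window [3,6] length 4 -- new best
  Position 7 ('h'): window [3,7] length 5 -- new best
Longest substring with no repeats: "dgefh" with length 5

5


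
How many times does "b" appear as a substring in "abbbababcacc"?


Searching for "b" in "abbbababcacc"
Scanning each position:
  Position 0: "a" => no
  Position 1: "b" => MATCH
  Position 2: "b" => MATCH
  Position 3: "b" => MATCH
  Position 4: "a" => no
  Position 5: "b" => MATCH
  Position 6: "a" => no
  Position 7: "b" => MATCH
  Position 8: "c" => no
  Position 9: "a" => no
  Position 10: "c" => no
  Position 11: "c" => no
Total occurrences: 5

5


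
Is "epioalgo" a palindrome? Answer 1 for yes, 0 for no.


Input: epioalgo
Reversed: oglaoipe
  Compare pos 0 ('e') with pos 7 ('o'): MISMATCH
  Compare pos 1 ('p') with pos 6 ('g'): MISMATCH
  Compare pos 2 ('i') with pos 5 ('l'): MISMATCH
  Compare pos 3 ('o') with pos 4 ('a'): MISMATCH
Result: not a palindrome

0


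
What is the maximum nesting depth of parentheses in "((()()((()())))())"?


Input: "((()()((()())))())"
Tracking depth:
  Position 0 '(': depth becomes 1
  Position 1 '(': depth becomes 2
  Position 2 '(': depth becomes 3
  Position 3 ')': depth becomes 2
  Position 4 '(': depth becomes 3
  Position 5 ')': depth becomes 2
  Position 6 '(': depth becomes 3
  Position 7 '(': depth becomes 4
  Position 8 '(': depth becomes 5
  Position 9 ')': depth becomes 4
  Position 10 '(': depth becomes 5
  Position 11 ')': depth becomes 4
  Position 12 ')': depth becomes 3
  Position 13 ')': depth becomes 2
  Position 14 ')': depth becomes 1
  Position 15 '(': depth becomes 2
  Position 16 ')': depth becomes 1
  Position 17 ')': depth becomes 0
Maximum depth reached: 5

5


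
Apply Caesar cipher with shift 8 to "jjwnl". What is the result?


Caesar cipher: shift "jjwnl" by 8
  'j' (pos 9) + 8 = pos 17 = 'r'
  'j' (pos 9) + 8 = pos 17 = 'r'
  'w' (pos 22) + 8 = pos 4 = 'e'
  'n' (pos 13) + 8 = pos 21 = 'v'
  'l' (pos 11) + 8 = pos 19 = 't'
Result: rrevt

rrevt


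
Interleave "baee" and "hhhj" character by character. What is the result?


Interleaving "baee" and "hhhj":
  Position 0: 'b' from first, 'h' from second => "bh"
  Position 1: 'a' from first, 'h' from second => "ah"
  Position 2: 'e' from first, 'h' from second => "eh"
  Position 3: 'e' from first, 'j' from second => "ej"
Result: bhahehej

bhahehej


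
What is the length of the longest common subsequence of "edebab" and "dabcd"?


LCS of "edebab" and "dabcd"
DP table:
           d    a    b    c    d
      0    0    0    0    0    0
  e   0    0    0    0    0    0
  d   0    1    1    1    1    1
  e   0    1    1    1    1    1
  b   0    1    1    2    2    2
  a   0    1    2    2    2    2
  b   0    1    2    3    3    3
LCS length = dp[6][5] = 3

3


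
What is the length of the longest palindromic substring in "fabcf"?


Input: "fabcf"
Checking substrings for palindromes:
  No multi-char palindromic substrings found
Longest palindromic substring: "f" with length 1

1


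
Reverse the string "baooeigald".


Input: baooeigald
Reading characters right to left:
  Position 9: 'd'
  Position 8: 'l'
  Position 7: 'a'
  Position 6: 'g'
  Position 5: 'i'
  Position 4: 'e'
  Position 3: 'o'
  Position 2: 'o'
  Position 1: 'a'
  Position 0: 'b'
Reversed: dlagieooab

dlagieooab


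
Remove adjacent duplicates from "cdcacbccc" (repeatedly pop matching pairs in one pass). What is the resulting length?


Input: cdcacbccc
Stack-based adjacent duplicate removal:
  Read 'c': push. Stack: c
  Read 'd': push. Stack: cd
  Read 'c': push. Stack: cdc
  Read 'a': push. Stack: cdca
  Read 'c': push. Stack: cdcac
  Read 'b': push. Stack: cdcacb
  Read 'c': push. Stack: cdcacbc
  Read 'c': matches stack top 'c' => pop. Stack: cdcacb
  Read 'c': push. Stack: cdcacbc
Final stack: "cdcacbc" (length 7)

7


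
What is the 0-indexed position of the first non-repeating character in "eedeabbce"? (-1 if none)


Input: eedeabbce
Character frequencies:
  'a': 1
  'b': 2
  'c': 1
  'd': 1
  'e': 4
Scanning left to right for freq == 1:
  Position 0 ('e'): freq=4, skip
  Position 1 ('e'): freq=4, skip
  Position 2 ('d'): unique! => answer = 2

2


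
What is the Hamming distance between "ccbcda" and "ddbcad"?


Comparing "ccbcda" and "ddbcad" position by position:
  Position 0: 'c' vs 'd' => differ
  Position 1: 'c' vs 'd' => differ
  Position 2: 'b' vs 'b' => same
  Position 3: 'c' vs 'c' => same
  Position 4: 'd' vs 'a' => differ
  Position 5: 'a' vs 'd' => differ
Total differences (Hamming distance): 4

4


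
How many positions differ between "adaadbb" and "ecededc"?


Comparing "adaadbb" and "ecededc" position by position:
  Position 0: 'a' vs 'e' => DIFFER
  Position 1: 'd' vs 'c' => DIFFER
  Position 2: 'a' vs 'e' => DIFFER
  Position 3: 'a' vs 'd' => DIFFER
  Position 4: 'd' vs 'e' => DIFFER
  Position 5: 'b' vs 'd' => DIFFER
  Position 6: 'b' vs 'c' => DIFFER
Positions that differ: 7

7


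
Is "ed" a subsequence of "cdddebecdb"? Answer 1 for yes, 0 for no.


Check if "ed" is a subsequence of "cdddebecdb"
Greedy scan:
  Position 0 ('c'): no match needed
  Position 1 ('d'): no match needed
  Position 2 ('d'): no match needed
  Position 3 ('d'): no match needed
  Position 4 ('e'): matches sub[0] = 'e'
  Position 5 ('b'): no match needed
  Position 6 ('e'): no match needed
  Position 7 ('c'): no match needed
  Position 8 ('d'): matches sub[1] = 'd'
  Position 9 ('b'): no match needed
All 2 characters matched => is a subsequence

1


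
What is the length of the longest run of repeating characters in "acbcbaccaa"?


Input: "acbcbaccaa"
Scanning for longest run:
  Position 1 ('c'): new char, reset run to 1
  Position 2 ('b'): new char, reset run to 1
  Position 3 ('c'): new char, reset run to 1
  Position 4 ('b'): new char, reset run to 1
  Position 5 ('a'): new char, reset run to 1
  Position 6 ('c'): new char, reset run to 1
  Position 7 ('c'): continues run of 'c', length=2
  Position 8 ('a'): new char, reset run to 1
  Position 9 ('a'): continues run of 'a', length=2
Longest run: 'c' with length 2

2


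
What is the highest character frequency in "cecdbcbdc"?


Input: cecdbcbdc
Character counts:
  'b': 2
  'c': 4
  'd': 2
  'e': 1
Maximum frequency: 4

4


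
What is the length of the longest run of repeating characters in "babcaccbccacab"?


Input: "babcaccbccacab"
Scanning for longest run:
  Position 1 ('a'): new char, reset run to 1
  Position 2 ('b'): new char, reset run to 1
  Position 3 ('c'): new char, reset run to 1
  Position 4 ('a'): new char, reset run to 1
  Position 5 ('c'): new char, reset run to 1
  Position 6 ('c'): continues run of 'c', length=2
  Position 7 ('b'): new char, reset run to 1
  Position 8 ('c'): new char, reset run to 1
  Position 9 ('c'): continues run of 'c', length=2
  Position 10 ('a'): new char, reset run to 1
  Position 11 ('c'): new char, reset run to 1
  Position 12 ('a'): new char, reset run to 1
  Position 13 ('b'): new char, reset run to 1
Longest run: 'c' with length 2

2


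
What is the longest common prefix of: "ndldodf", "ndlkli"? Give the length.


Words: ndldodf, ndlkli
  Position 0: all 'n' => match
  Position 1: all 'd' => match
  Position 2: all 'l' => match
  Position 3: ('d', 'k') => mismatch, stop
LCP = "ndl" (length 3)

3


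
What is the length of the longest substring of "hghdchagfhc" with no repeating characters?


Input: "hghdchagfhc"
Sliding window (track last position of each char):
  Position 0 ('h'): window [0,0] length 1 -- new best
  Position 1 ('g'): window [0,1] length 2 -- new best
  Position 2 ('h'): repeat (last at 0), move window start to 1
  Position 2 ('h'): window [1,2] length 2
  Position 3 ('d'): window [1,3] length 3 -- new best
  Position 4 ('c'): window [1,4] length 4 -- new best
  Position 5 ('h'): repeat (last at 2), move window start to 3
  Position 5 ('h'): window [3,5] length 3
  Position 6 ('a'): window [3,6] length 4
  Position 7 ('g'): window [3,7] length 5 -- new best
  Position 8 ('f'): window [3,8] length 6 -- new best
  Position 9 ('h'): repeat (last at 5), move window start to 6
  Position 9 ('h'): window [6,9] length 4
  Position 10 ('c'): window [6,10] length 5
Longest substring with no repeats: "dchagf" with length 6

6


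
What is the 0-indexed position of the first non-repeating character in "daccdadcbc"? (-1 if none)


Input: daccdadcbc
Character frequencies:
  'a': 2
  'b': 1
  'c': 4
  'd': 3
Scanning left to right for freq == 1:
  Position 0 ('d'): freq=3, skip
  Position 1 ('a'): freq=2, skip
  Position 2 ('c'): freq=4, skip
  Position 3 ('c'): freq=4, skip
  Position 4 ('d'): freq=3, skip
  Position 5 ('a'): freq=2, skip
  Position 6 ('d'): freq=3, skip
  Position 7 ('c'): freq=4, skip
  Position 8 ('b'): unique! => answer = 8

8


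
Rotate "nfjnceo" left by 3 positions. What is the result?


Input: "nfjnceo", rotate left by 3
First 3 characters: "nfj"
Remaining characters: "nceo"
Concatenate remaining + first: "nceo" + "nfj" = "nceonfj"

nceonfj


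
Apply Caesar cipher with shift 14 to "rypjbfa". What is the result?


Caesar cipher: shift "rypjbfa" by 14
  'r' (pos 17) + 14 = pos 5 = 'f'
  'y' (pos 24) + 14 = pos 12 = 'm'
  'p' (pos 15) + 14 = pos 3 = 'd'
  'j' (pos 9) + 14 = pos 23 = 'x'
  'b' (pos 1) + 14 = pos 15 = 'p'
  'f' (pos 5) + 14 = pos 19 = 't'
  'a' (pos 0) + 14 = pos 14 = 'o'
Result: fmdxpto

fmdxpto


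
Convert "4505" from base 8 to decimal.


Input: "4505" in base 8
Positional expansion:
  Digit '4' (value 4) x 8^3 = 2048
  Digit '5' (value 5) x 8^2 = 320
  Digit '0' (value 0) x 8^1 = 0
  Digit '5' (value 5) x 8^0 = 5
Sum = 2373

2373


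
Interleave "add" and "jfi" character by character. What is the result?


Interleaving "add" and "jfi":
  Position 0: 'a' from first, 'j' from second => "aj"
  Position 1: 'd' from first, 'f' from second => "df"
  Position 2: 'd' from first, 'i' from second => "di"
Result: ajdfdi

ajdfdi
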